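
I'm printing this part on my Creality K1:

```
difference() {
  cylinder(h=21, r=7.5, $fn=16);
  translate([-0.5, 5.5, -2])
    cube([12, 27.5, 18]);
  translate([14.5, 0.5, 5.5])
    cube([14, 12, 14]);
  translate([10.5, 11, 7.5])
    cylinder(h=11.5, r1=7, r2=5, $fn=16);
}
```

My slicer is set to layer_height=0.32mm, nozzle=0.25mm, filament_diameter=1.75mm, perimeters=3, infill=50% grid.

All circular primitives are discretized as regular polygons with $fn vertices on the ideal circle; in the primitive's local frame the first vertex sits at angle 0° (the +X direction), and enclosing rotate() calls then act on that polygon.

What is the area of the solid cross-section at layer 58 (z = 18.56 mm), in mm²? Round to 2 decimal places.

At z = 18.56 mm: the r=7.5 cylinder contributes a regular 16-gon of circumradius 7.5 (area = (16/2)·7.500²·sin(360°/16) = 172.21 mm²); the cube at (-0.5, 5.5) is not intersected at this z (z outside [-2, 16]); the cube at (14.5, 0.5) is present — its section is the full 14×12 rectangle (area 168.00 mm²); the cone at (10.5, 11) contributes a regular 16-gon of circumradius 5.077 (interpolated between r1=7 and r2=5 at t=0.962) (area = (16/2)·5.077²·sin(360°/16) = 78.90 mm²); After the difference (first − rest): starting from the r=7.5 cylinder (172.21 mm²), the 14×12 cube at (14.5, 0.5) misses the remaining region (no effect); the cone at (10.5, 11) misses the remaining region (no effect) — area = 172.21 mm². Overall, the cross-section is a single solid region. Net area = 172.21 mm².

172.21 mm²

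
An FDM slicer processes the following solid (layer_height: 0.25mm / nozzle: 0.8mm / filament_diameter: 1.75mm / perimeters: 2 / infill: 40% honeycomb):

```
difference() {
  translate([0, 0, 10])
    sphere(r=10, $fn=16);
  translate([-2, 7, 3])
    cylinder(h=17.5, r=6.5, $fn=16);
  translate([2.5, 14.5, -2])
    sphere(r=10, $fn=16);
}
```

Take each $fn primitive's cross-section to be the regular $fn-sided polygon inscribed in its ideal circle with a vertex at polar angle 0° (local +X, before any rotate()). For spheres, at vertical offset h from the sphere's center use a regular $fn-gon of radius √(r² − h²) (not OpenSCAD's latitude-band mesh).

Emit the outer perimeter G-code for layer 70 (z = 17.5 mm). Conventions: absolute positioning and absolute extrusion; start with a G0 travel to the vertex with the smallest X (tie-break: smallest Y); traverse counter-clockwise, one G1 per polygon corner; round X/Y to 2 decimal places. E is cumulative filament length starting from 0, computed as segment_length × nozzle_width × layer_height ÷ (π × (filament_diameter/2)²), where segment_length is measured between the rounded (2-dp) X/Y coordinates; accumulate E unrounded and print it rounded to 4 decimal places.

At z = 17.5 mm: the sphere: section is a regular 16-gon, circumradius = √(r²−h²) = √(10²−7.5²) = 6.614; the cylinder at (-2, 7): section is a regular 16-gon, circumradius r=6.5; the sphere at (2.5, 14.5) is not intersected at this z (|z−center|=19.500 > r=10); After the difference (first − rest): starting from the r=10 sphere, the r=6.5 cylinder at (-2, 7) partially overlaps it — only the 42.62 mm² overlap (of its 129.35 mm²) is removed, clipping the outline — 1 connected region. The outline is a single polygon with 18 vertices. Extrusion per mm of travel: 0.8 × 0.25 / (π × 0.875²) = 0.083150. Accumulating E over each segment gives final E = 3.4427.

G0 X-6.61 Y0.00 Z17.50
G1 X-6.11 Y-2.53 E0.2144
G1 X-4.68 Y-4.68 E0.4291
G1 X-2.53 Y-6.11 E0.6438
G1 X0.00 Y-6.61 E0.8583
G1 X2.53 Y-6.11 E1.0727
G1 X4.68 Y-4.68 E1.2874
G1 X6.11 Y-2.53 E1.5021
G1 X6.61 Y0.00 E1.7166
G1 X6.11 Y2.53 E1.9310
G1 X4.68 Y4.68 E2.1457
G1 X4.11 Y5.05 E2.2022
G1 X4.01 Y4.51 E2.2479
G1 X2.60 Y2.40 E2.4589
G1 X0.49 Y0.99 E2.6699
G1 X-2.00 Y0.50 E2.8809
G1 X-4.49 Y0.99 E3.0920
G1 X-6.19 Y2.13 E3.2621
G1 X-6.61 Y0.00 E3.4427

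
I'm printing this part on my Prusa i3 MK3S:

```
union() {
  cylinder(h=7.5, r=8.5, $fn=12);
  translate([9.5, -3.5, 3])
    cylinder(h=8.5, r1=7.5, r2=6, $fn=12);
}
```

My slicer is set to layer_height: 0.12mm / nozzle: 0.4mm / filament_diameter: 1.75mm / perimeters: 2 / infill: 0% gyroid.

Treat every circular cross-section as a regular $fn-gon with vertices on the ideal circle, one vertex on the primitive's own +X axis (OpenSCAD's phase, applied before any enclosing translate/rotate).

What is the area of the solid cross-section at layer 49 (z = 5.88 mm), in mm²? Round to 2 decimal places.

At z = 5.88 mm: the r=8.5 cylinder contributes a regular 12-gon of circumradius 8.5 (area = (12/2)·8.500²·sin(360°/12) = 216.75 mm²); the cone at (9.5, -3.5) (r1=7.5→r2=6) has section circumradius 6.992 here — a regular 12-gon (area = (12/2)·6.992²·sin(360°/12) = 146.65 mm²); Merging all regions: the regions partially overlap — summed areas 363.40 mm² minus the doubly-counted overlap 38.81 mm² gives 324.59 mm² — area = 324.59 mm². Overall, the cross-section is a single solid region. Net area = 324.59 mm².

324.59 mm²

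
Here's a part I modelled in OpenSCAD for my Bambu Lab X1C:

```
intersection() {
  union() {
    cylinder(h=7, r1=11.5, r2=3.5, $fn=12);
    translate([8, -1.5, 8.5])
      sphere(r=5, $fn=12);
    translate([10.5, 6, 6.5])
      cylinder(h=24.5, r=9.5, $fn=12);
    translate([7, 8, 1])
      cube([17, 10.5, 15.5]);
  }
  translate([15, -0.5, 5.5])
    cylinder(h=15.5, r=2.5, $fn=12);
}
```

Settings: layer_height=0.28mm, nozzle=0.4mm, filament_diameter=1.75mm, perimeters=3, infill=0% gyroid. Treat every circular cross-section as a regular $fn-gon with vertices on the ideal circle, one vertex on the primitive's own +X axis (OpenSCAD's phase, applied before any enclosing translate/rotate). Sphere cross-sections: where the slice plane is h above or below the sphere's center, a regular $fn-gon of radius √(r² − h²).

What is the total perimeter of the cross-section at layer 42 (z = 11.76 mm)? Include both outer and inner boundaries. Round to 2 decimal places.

14.49 mm

At z = 11.76 mm: the cone is not intersected at this z (z outside [0, 7]); the r=5 sphere at (8, -1.5) contributes a regular 12-gon of circumradius √(5²−3.26²) = 3.791 (perimeter = 2·12·3.791·sin(180°/12) = 23.55 mm); the r=9.5 cylinder at (10.5, 6) contributes a regular 12-gon of circumradius 9.5 (perimeter = 2·12·9.500·sin(180°/12) = 59.01 mm); the cube at (7, 8) is present — its section is the full 17×10.5 rectangle (perimeter 55.00 mm); Taking the union: the regions partially overlap (shared area 103.84 mm²), so the edge portions inside another operand are dropped and the merged outline is re-measured after clipping — boundary = 81.58 mm; the cylinder at (15, -0.5): section is a regular 12-gon, circumradius r=2.5 (perimeter = 2·12·2.500·sin(180°/12) = 15.53 mm); After intersecting: the r=2.5 cylinder at (15, -0.5) partially overlaps the result so far; clipping to the common part keeps 15.42 mm² — boundary = 14.49 mm. Overall, the cross-section is a single solid region. Total boundary length (outer) = 14.49 mm.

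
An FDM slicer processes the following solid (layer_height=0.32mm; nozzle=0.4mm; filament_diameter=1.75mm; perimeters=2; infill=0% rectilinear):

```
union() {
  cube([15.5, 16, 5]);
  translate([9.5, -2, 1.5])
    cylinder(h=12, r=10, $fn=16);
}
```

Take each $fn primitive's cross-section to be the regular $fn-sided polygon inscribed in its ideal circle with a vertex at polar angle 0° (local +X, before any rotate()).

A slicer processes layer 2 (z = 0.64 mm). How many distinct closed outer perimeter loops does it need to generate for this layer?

1

At z = 0.64 mm: the 15.5×16 cube contributes its full rectangle; the cylinder at (9.5, -2) is not intersected at this z (z outside [1.5, 13.5]); Combining (union): only the 15.5×16 cube is present, so the union is just that shape — 1 connected region. The result has 1 disconnected region.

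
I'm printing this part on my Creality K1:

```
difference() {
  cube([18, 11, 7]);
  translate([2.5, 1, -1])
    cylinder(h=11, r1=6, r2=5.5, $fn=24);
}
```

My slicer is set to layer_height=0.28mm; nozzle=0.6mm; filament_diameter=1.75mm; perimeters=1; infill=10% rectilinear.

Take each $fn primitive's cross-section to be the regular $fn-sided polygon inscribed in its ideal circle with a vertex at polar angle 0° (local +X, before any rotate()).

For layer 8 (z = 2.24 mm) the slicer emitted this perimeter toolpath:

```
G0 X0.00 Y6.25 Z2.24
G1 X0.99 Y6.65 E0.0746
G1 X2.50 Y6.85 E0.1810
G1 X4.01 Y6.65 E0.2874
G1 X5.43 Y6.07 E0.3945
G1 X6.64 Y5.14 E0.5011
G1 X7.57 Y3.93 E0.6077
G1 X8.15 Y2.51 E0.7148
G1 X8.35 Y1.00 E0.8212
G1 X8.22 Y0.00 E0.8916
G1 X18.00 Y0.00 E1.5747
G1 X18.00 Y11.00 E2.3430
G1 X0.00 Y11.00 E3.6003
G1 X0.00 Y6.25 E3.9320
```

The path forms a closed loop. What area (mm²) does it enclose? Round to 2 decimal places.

Apply the shoelace formula to the sequence of (X, Y) vertices; enclosed area = 149.05 mm².

149.05 mm²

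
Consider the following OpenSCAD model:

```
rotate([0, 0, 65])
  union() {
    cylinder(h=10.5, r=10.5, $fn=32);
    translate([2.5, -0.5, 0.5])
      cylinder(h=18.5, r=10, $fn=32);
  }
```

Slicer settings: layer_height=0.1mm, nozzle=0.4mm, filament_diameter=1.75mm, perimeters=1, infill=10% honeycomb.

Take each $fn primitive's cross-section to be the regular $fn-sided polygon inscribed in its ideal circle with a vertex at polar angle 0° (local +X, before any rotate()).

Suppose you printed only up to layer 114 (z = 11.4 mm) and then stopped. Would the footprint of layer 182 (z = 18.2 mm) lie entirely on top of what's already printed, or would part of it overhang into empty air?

Compare the two slices. At z = 11.4: the cylinder is absent (z outside [0, 10.5]); the r=10 cylinder at (2.5, -0.5) gives a regular 32-gon of circumradius 10 (constant along its height) (area = (32/2)·10.000²·sin(360°/32) = 312.14 mm²); Combining (union): only the r=10 cylinder at (2.5, -0.5) is present, so the union is just that shape — area = 312.14 mm²; (rotated 65° about Z; rotation is an isometry so areas/perimeters/island counts are preserved). At z = 18.2: the cylinder is not intersected at this z (z outside [0, 10.5]); the r=10 cylinder at (2.5, -0.5) contributes a regular 32-gon of circumradius 10 (area = (32/2)·10.000²·sin(360°/32) = 312.14 mm²); Taking the union: only the r=10 cylinder at (2.5, -0.5) is present, so the union is just that shape — area = 312.14 mm²; (rotated 65° about Z; rotation is an isometry so areas/perimeters/island counts are preserved). Checking containment: the cross-section at z = 18.2 is a subset of the cross-section at z = 11.4.

entirely on top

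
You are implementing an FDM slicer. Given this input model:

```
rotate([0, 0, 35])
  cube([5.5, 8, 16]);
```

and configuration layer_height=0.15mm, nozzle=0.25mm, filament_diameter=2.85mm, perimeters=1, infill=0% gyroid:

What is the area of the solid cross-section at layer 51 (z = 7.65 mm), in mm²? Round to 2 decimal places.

At z = 7.65 mm: the cube is present — its section is the full 5.5×8 rectangle (area 44.00 mm²); (whole slice rotated 35° about Z — lengths, areas and connectivity unchanged). Overall, the cross-section is a single solid region. Net area = 44.00 mm².

44.00 mm²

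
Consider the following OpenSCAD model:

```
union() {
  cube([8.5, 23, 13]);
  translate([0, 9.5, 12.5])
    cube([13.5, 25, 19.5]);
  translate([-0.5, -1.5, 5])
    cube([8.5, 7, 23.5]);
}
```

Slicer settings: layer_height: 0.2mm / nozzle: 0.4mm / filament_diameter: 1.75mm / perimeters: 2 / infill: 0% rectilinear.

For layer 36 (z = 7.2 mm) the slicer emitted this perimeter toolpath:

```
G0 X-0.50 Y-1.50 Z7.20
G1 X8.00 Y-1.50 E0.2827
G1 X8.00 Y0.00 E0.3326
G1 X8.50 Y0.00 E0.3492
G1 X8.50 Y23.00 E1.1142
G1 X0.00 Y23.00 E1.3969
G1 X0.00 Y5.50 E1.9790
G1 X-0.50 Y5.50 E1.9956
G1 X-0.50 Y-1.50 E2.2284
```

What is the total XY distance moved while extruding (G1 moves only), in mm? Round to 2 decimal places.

67.00 mm

Sum the Euclidean lengths of each G1 segment: total = 67.00 mm.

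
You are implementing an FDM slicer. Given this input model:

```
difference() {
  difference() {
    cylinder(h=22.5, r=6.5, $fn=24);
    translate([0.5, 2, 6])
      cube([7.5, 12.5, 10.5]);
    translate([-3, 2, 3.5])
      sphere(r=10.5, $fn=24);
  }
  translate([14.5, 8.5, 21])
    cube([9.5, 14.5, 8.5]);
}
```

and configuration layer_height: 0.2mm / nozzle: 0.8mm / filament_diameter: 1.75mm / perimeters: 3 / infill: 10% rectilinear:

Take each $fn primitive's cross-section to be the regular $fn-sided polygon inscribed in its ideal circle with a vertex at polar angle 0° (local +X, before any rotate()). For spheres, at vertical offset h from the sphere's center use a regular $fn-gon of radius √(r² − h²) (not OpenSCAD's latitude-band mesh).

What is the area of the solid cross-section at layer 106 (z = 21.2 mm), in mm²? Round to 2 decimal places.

131.22 mm²

At z = 21.2 mm: the cylinder: section is a regular 24-gon, circumradius r=6.5 (area = (24/2)·6.500²·sin(360°/24) = 131.22 mm²); the cube at (0.5, 2) is absent (z outside [6, 16.5]); the sphere at (-3, 2) does not reach this height (|z−center|=17.700 > r=10.5); Taking the first minus the rest: none of the subtracted shapes is present at this height, so the r=6.5 cylinder is unchanged — area = 131.22 mm²; the cube at (14.5, 8.5) (footprint 9.5×14.5) is included at this height (area 137.75 mm²); Taking the first minus the rest: starting from the result so far (131.22 mm²), the 9.5×14.5 cube at (14.5, 8.5) misses the remaining region (no effect) — area = 131.22 mm². Overall, the cross-section is a single solid region. Net area = 131.22 mm².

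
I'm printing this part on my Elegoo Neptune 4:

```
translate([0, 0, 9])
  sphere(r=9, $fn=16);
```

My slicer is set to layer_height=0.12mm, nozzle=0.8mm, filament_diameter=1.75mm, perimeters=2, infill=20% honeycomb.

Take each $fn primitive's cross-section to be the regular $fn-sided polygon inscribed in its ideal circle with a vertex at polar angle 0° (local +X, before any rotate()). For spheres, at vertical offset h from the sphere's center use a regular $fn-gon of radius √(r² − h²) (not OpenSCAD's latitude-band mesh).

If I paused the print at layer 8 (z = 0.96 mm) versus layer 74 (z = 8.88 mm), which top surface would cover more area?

Layer 8 (z = 0.96): the r=9 sphere slices to a regular 16-gon of circumradius 4.045 (√(r²−h²) with h=8.04 from center) (area = (16/2)·4.045²·sin(360°/16) = 50.08 mm²). So its area = 50.08 mm². Layer 74 (z = 8.88): the sphere: section is a regular 16-gon, circumradius = √(r²−h²) = √(9²−0.12²) = 8.999 (area = (16/2)·8.999²·sin(360°/16) = 247.93 mm²). So its area = 247.93 mm². Layer 74 is larger (247.93 vs 50.08 mm²).

layer 74 (z = 8.88 mm)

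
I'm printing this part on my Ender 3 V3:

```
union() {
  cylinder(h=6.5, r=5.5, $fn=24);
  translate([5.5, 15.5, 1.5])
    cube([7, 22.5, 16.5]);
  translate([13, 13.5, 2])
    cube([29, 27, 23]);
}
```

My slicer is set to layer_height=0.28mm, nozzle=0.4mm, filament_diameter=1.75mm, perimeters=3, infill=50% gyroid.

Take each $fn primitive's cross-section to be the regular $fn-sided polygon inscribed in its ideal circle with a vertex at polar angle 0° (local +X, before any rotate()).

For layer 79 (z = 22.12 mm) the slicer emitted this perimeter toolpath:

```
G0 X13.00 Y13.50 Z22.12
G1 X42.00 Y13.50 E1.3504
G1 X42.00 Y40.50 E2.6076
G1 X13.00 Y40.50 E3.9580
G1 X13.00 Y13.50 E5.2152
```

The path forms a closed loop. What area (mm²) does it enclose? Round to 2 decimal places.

Apply the shoelace formula to the sequence of (X, Y) vertices; enclosed area = 783.00 mm².

783.00 mm²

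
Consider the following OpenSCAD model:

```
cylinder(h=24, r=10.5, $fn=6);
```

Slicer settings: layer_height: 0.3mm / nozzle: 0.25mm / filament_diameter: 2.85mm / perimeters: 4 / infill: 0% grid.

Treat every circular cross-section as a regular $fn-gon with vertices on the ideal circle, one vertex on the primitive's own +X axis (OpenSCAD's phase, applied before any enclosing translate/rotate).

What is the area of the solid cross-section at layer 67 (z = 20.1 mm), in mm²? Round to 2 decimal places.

286.44 mm²

At z = 20.1 mm: the r=10.5 cylinder gives a regular 6-gon of circumradius 10.5 (constant along its height) (area = (6/2)·10.500²·sin(360°/6) = 286.44 mm²). Overall, the cross-section is a single solid region. Net area = 286.44 mm².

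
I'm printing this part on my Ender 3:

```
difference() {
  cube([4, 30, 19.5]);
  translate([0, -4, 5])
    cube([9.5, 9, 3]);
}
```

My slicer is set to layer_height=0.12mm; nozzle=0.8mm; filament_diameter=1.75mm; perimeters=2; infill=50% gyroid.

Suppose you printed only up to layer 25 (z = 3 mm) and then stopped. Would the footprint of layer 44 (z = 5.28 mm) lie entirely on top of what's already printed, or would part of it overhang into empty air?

entirely on top

Compare the two slices. At z = 3: the cube is present — its section is the full 4×30 rectangle (area 120.00 mm²); the cube at (0, -4) is not intersected at this z (z outside [5, 8]); Subtracting the remaining from the first: none of the subtracted shapes is present at this height, so the 4×30 cube is unchanged — area = 120.00 mm². At z = 5.28: the cube (footprint 4×30) is included at this height (area 120.00 mm²); the 9.5×9 cube at (0, -4) contributes its full rectangle (area 85.50 mm²); After the difference (first − rest): starting from the 4×30 cube (120.00 mm²), the 9.5×9 cube at (0, -4) partially overlaps it — only the 20.00 mm² overlap (of its 85.50 mm²) is removed, clipping the outline — area = 100.00 mm². Checking containment: the cross-section at z = 5.28 is a subset of the cross-section at z = 3.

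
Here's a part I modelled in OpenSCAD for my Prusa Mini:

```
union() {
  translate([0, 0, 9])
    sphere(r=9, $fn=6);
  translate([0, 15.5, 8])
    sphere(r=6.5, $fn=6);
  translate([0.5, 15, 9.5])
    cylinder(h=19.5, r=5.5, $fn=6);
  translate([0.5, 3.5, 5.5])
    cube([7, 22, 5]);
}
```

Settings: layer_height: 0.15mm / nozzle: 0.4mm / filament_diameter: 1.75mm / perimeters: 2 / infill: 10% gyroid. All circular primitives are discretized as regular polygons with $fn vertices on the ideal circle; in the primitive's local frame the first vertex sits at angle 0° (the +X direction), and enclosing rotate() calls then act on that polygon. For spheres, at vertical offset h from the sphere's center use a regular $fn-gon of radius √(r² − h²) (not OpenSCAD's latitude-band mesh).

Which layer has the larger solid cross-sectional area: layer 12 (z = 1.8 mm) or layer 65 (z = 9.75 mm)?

Layer 12 (z = 1.8): the r=9 sphere slices to a regular 6-gon of circumradius 5.400 (√(r²−h²) with h=7.2 from center) (area = (6/2)·5.400²·sin(360°/6) = 75.76 mm²); the r=6.5 sphere at (0, 15.5) contributes a regular 6-gon of circumradius √(6.5²−6.2²) = 1.952 (area = (6/2)·1.952²·sin(360°/6) = 9.90 mm²); the cylinder at (0.5, 15) is not intersected at this z (z outside [9.5, 29]); the cube at (0.5, 3.5) does not reach this height (z outside [5.5, 10.5]); Taking the union: the 2 present regions are separate (no shared area or edge), so areas and boundary lengths simply add and each stays a separate island — area = 85.66 mm². So its area = 85.66 mm². Layer 65 (z = 9.75): the sphere: section is a regular 6-gon, circumradius = √(r²−h²) = √(9²−0.75²) = 8.969 (area = (6/2)·8.969²·sin(360°/6) = 208.98 mm²); the r=6.5 sphere at (0, 15.5) slices to a regular 6-gon of circumradius 6.260 (√(r²−h²) with h=1.75 from center) (area = (6/2)·6.260²·sin(360°/6) = 101.81 mm²); the cylinder at (0.5, 15): section is a regular 6-gon, circumradius r=5.5 (area = (6/2)·5.500²·sin(360°/6) = 78.59 mm²); the cube at (0.5, 3.5) (footprint 7×22) is included at this height (area 154.00 mm²); Taking the union: the regions partially overlap — summed areas 543.39 mm² minus the doubly-counted overlap 146.33 mm² gives 397.05 mm² — area = 397.05 mm². So its area = 397.05 mm². Layer 65 is larger (397.05 vs 85.66 mm²).

layer 65 (z = 9.75 mm)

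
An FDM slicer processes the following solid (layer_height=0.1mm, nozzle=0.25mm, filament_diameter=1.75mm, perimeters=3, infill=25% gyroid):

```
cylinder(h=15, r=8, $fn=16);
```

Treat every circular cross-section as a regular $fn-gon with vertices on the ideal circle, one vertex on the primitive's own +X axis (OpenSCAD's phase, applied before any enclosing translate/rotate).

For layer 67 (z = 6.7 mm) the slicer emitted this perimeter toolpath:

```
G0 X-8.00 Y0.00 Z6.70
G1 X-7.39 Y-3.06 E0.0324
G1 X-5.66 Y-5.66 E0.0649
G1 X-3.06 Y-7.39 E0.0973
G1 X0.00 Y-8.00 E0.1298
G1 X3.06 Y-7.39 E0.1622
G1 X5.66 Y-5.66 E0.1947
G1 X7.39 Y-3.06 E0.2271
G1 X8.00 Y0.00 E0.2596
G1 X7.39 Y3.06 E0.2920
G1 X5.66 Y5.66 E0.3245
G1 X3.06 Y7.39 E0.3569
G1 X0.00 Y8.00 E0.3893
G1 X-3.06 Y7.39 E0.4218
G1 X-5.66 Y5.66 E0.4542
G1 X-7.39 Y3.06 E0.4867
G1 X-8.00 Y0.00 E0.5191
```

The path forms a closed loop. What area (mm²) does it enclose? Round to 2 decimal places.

Apply the shoelace formula to the sequence of (X, Y) vertices; enclosed area = 195.95 mm².

195.95 mm²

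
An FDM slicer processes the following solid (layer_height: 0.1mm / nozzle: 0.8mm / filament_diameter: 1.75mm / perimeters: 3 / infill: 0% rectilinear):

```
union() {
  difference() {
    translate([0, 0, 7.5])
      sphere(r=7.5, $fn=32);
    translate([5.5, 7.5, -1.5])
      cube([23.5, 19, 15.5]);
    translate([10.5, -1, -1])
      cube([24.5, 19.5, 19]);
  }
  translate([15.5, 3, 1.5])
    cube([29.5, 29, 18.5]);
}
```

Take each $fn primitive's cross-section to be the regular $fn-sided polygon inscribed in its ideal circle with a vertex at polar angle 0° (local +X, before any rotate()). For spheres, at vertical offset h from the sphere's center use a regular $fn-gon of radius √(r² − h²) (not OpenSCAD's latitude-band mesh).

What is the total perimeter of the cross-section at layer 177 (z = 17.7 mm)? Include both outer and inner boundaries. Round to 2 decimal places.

117.00 mm

At z = 17.7 mm: the sphere is not intersected at this z (|z−center|=10.200 > r=7.5); the cube at (5.5, 7.5) is not intersected at this z (z outside [-1.5, 14]); the cube at (10.5, -1) (footprint 24.5×19.5) is included at this height (perimeter 88.00 mm); Taking the first minus the rest: the first operand is absent here, so nothing remains; the cube at (15.5, 3) is present — its section is the full 29.5×29 rectangle (perimeter 117.00 mm); Combining (union): only the 29.5×29 cube at (15.5, 3) is present, so the union is just that shape — boundary = 117.00 mm. Overall, the cross-section is a single solid region. Total boundary length (outer) = 117.00 mm.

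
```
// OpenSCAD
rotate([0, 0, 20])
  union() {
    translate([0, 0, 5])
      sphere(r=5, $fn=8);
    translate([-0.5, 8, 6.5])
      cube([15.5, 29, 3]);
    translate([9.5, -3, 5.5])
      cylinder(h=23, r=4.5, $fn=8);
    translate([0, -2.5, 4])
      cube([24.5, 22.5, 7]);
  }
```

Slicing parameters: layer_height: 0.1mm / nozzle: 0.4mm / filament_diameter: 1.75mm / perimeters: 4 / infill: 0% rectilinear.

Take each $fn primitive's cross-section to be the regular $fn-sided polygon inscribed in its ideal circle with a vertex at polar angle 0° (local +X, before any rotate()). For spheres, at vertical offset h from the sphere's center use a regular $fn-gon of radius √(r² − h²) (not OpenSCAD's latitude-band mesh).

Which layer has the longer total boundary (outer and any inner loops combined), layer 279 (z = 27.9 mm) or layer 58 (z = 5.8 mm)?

Layer 279 (z = 27.9): the sphere does not reach this height (|z−center|=22.900 > r=5); the cube at (-0.5, 8) is not intersected at this z (z outside [6.5, 9.5]); the r=4.5 cylinder at (9.5, -3) contributes a regular 8-gon of circumradius 4.5 (perimeter = 2·8·4.500·sin(180°/8) = 27.55 mm); the cube at (0, -2.5) is not intersected at this z (z outside [4, 11]); Combining (union): only the r=4.5 cylinder at (9.5, -3) is present, so the union is just that shape — boundary = 27.55 mm; (rotated 20° about Z; rotation is an isometry so areas/perimeters/island counts are preserved). So its perimeter = 27.55 mm. Layer 58 (z = 5.8): the r=5 sphere contributes a regular 8-gon of circumradius √(5²−0.8²) = 4.936 (perimeter = 2·8·4.936·sin(180°/8) = 30.22 mm); the cube at (-0.5, 8) is absent (z outside [6.5, 9.5]); the r=4.5 cylinder at (9.5, -3) gives a regular 8-gon of circumradius 4.5 (constant along its height) (perimeter = 2·8·4.500·sin(180°/8) = 27.55 mm); the 24.5×22.5 cube at (0, -2.5) contributes its full rectangle (perimeter 94.00 mm); Combining (union): the regions partially overlap (shared area 52.51 mm²), so the edge portions inside another operand are dropped and the merged outline is re-measured after clipping — boundary = 108.90 mm; (whole slice rotated 20° about Z — lengths, areas and connectivity unchanged). So its perimeter = 108.90 mm. Layer 58 is larger (108.90 vs 27.55 mm).

layer 58 (z = 5.8 mm)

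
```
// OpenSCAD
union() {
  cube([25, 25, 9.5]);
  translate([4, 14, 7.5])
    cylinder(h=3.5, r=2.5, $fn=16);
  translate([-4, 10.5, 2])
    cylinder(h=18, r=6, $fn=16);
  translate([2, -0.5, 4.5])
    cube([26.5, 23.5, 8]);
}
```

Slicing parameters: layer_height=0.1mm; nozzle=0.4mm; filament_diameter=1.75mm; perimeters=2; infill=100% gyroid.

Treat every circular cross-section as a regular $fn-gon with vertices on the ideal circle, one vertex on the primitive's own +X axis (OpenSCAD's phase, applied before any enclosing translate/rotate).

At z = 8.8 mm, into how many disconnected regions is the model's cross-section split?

At z = 8.8 mm: the cube (footprint 25×25) is included at this height; the r=2.5 cylinder at (4, 14) contributes a regular 16-gon of circumradius 2.5; the r=6 cylinder at (-4, 10.5) contributes a regular 16-gon of circumradius 6; the cube at (2, -0.5) is present — its section is the full 26.5×23.5 rectangle; Merging all regions: the regions partially overlap (shared area 559.79 mm²), so overlapping operands fuse into one piece — 1 connected region. The result has 1 disconnected region.

1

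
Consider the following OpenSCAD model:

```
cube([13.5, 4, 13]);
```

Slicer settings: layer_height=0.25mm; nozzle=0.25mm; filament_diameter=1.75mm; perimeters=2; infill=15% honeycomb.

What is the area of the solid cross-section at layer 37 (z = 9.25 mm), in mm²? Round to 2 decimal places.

At z = 9.25 mm: the cube (footprint 13.5×4) is included at this height (area 54.00 mm²). Overall, the cross-section is a single solid region. Net area = 54.00 mm².

54.00 mm²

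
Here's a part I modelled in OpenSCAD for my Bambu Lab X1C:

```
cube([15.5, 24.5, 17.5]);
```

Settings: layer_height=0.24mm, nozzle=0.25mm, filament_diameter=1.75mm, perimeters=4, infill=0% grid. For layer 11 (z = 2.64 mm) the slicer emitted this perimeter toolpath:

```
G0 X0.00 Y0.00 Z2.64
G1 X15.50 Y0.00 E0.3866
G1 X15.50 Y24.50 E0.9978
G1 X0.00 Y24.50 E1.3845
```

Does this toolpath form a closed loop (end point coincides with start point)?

no

Start point (G0): (0.00, 0.00). End point (last G1): the path does not return to the start — open.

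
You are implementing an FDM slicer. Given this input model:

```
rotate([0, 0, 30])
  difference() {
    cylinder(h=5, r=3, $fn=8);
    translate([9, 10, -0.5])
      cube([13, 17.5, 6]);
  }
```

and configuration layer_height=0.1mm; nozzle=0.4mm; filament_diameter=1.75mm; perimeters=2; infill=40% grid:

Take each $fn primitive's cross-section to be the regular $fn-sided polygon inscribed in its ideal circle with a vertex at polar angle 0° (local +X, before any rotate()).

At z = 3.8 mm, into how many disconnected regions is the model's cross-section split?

1

At z = 3.8 mm: the cylinder: section is a regular 8-gon, circumradius r=3; the cube at (9, 10) (footprint 13×17.5) is included at this height; After the difference (first − rest): starting from the r=3 cylinder, the 13×17.5 cube at (9, 10) misses the remaining region (no effect) — 1 connected region; (rotated 30° about Z; rotation is an isometry so areas/perimeters/island counts are preserved). The result has 1 disconnected region.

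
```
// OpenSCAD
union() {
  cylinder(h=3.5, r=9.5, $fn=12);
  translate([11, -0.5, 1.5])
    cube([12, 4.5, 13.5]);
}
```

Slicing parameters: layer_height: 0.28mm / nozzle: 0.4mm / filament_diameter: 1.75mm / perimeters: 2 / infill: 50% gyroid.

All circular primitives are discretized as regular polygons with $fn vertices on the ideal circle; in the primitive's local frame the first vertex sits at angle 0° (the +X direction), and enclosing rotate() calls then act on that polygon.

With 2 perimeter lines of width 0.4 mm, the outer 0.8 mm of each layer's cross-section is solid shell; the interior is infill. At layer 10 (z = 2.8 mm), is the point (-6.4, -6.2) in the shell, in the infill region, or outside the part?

At z = 2.8 mm: the r=9.5 cylinder gives a regular 12-gon of circumradius 9.5 (constant along its height); the cube at (11, -0.5) is present — its section is the full 12×4.5 rectangle; Merging all regions: the 2 present regions are separate (no shared area or edge), so areas and boundary lengths simply add and each stays a separate island — 2 connected regions. Overall, the cross-section has 2 separate islands. The nearest boundary edge runs (-4.75, -8.23)→(-8.23, -4.75); distance from the point to it = 0.27 mm. (Shell/infill is judged within the island containing the point — the largest one.) The point is inside the cross-section, 0.27 mm from the nearest boundary — within the 0.8 mm shell band (2 × 0.4).

shell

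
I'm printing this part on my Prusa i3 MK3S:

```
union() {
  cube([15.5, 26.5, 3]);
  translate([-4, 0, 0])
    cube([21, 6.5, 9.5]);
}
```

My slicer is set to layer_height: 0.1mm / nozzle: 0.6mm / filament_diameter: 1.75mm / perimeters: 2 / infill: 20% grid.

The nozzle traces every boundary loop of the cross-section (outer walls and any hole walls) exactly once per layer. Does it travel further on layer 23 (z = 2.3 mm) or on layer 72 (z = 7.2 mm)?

layer 23 (z = 2.3 mm)

Layer 23 (z = 2.3): the 15.5×26.5 cube contributes its full rectangle (perimeter 84.00 mm); the cube at (-4, 0) is present — its section is the full 21×6.5 rectangle (perimeter 55.00 mm); Merging all regions: the regions partially overlap (shared area 100.75 mm²), so the edge portions inside another operand are dropped and the merged outline is re-measured after clipping — boundary = 95.00 mm. So its perimeter = 95.00 mm. Layer 72 (z = 7.2): the cube is not intersected at this z (z outside [0, 3]); the cube at (-4, 0) is present — its section is the full 21×6.5 rectangle (perimeter 55.00 mm); Merging all regions: only the 21×6.5 cube at (-4, 0) is present, so the union is just that shape — boundary = 55.00 mm. So its perimeter = 55.00 mm. Layer 23 is larger (95.00 vs 55.00 mm).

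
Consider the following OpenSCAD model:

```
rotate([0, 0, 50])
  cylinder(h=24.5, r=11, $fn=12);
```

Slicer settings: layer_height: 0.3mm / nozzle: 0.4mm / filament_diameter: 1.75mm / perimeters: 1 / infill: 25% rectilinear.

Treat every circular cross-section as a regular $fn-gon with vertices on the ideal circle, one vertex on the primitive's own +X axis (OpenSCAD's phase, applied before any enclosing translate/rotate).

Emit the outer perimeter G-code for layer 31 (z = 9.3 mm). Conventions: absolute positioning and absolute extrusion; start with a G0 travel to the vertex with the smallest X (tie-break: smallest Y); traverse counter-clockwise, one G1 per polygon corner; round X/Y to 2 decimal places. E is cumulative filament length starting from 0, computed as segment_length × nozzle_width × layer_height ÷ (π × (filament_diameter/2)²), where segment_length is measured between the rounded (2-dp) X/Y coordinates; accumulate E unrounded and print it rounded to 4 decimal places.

At z = 9.3 mm: the r=11 cylinder contributes a regular 12-gon of circumradius 11; (whole slice rotated 50° about Z — lengths, areas and connectivity unchanged). The outline is a single polygon with 12 vertices. Extrusion per mm of travel: 0.4 × 0.3 / (π × 0.875²) = 0.049890. Accumulating E over each segment gives final E = 3.4091.

G0 X-10.83 Y1.91 Z9.30
G1 X-10.34 Y-3.76 E0.2839
G1 X-7.07 Y-8.43 E0.5684
G1 X-1.91 Y-10.83 E0.8523
G1 X3.76 Y-10.34 E1.1362
G1 X8.43 Y-7.07 E1.4206
G1 X10.83 Y-1.91 E1.7045
G1 X10.34 Y3.76 E1.9885
G1 X7.07 Y8.43 E2.2729
G1 X1.91 Y10.83 E2.5568
G1 X-3.76 Y10.34 E2.8408
G1 X-8.43 Y7.07 E3.1252
G1 X-10.83 Y1.91 E3.4091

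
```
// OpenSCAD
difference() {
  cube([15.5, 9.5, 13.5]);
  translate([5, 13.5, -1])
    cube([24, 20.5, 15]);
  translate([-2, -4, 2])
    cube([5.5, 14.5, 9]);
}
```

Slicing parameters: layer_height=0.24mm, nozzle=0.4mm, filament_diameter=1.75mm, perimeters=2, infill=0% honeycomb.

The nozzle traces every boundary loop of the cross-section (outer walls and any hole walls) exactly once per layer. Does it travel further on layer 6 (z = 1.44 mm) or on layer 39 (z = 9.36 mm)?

layer 6 (z = 1.44 mm)

Layer 6 (z = 1.44): the 15.5×9.5 cube contributes its full rectangle (perimeter 50.00 mm); the cube at (5, 13.5) is present — its section is the full 24×20.5 rectangle (perimeter 89.00 mm); the cube at (-2, -4) is absent (z outside [2, 11]); Taking the first minus the rest: starting from the 15.5×9.5 cube, the 24×20.5 cube at (5, 13.5) misses the remaining region (no effect) — boundary = 50.00 mm. So its perimeter = 50.00 mm. Layer 39 (z = 9.36): the cube is present — its section is the full 15.5×9.5 rectangle (perimeter 50.00 mm); the cube at (5, 13.5) (footprint 24×20.5) is included at this height (perimeter 89.00 mm); the 5.5×14.5 cube at (-2, -4) contributes its full rectangle (perimeter 40.00 mm); Subtracting the remaining from the first: starting from the 15.5×9.5 cube, the 24×20.5 cube at (5, 13.5) misses the remaining region (no effect); the 5.5×14.5 cube at (-2, -4) partially overlaps it — only the 33.25 mm² overlap (of its 79.75 mm²) is removed, clipping the outline — boundary = 43.00 mm. So its perimeter = 43.00 mm. Layer 6 is larger (50.00 vs 43.00 mm).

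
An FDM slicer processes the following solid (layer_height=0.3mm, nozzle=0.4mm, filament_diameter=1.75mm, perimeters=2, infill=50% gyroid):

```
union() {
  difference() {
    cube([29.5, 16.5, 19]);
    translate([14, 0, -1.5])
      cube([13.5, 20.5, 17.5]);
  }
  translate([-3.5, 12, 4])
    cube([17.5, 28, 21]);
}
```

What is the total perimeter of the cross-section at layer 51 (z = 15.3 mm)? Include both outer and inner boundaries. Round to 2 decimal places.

At z = 15.3 mm: the 29.5×16.5 cube contributes its full rectangle (perimeter 92.00 mm); the 13.5×20.5 cube at (14, 0) contributes its full rectangle (perimeter 68.00 mm); After the difference (first − rest): starting from the 29.5×16.5 cube, the 13.5×20.5 cube at (14, 0) partially overlaps it — only the 222.75 mm² overlap (of its 276.75 mm²) is removed, clipping the outline — boundary = 98.00 mm; the cube at (-3.5, 12) (footprint 17.5×28) is included at this height (perimeter 91.00 mm); Taking the union: the regions partially overlap (shared area 63.00 mm²), so the edge portions inside another operand are dropped and the merged outline is re-measured after clipping — boundary = 152.00 mm. Overall, the cross-section has 2 separate islands. Total boundary length (outer) = 152.00 mm.

152.00 mm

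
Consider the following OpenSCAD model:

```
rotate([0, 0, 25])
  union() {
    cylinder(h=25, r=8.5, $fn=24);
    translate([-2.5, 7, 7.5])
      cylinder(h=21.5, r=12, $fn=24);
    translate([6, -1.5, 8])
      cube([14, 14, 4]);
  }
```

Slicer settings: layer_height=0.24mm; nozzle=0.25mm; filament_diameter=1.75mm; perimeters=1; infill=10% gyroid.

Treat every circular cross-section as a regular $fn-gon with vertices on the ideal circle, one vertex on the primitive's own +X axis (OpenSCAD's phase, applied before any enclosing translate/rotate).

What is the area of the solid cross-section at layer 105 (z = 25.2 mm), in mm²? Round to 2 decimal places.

447.24 mm²

At z = 25.2 mm: the cylinder is absent (z outside [0, 25]); the r=12 cylinder at (-2.5, 7) gives a regular 24-gon of circumradius 12 (constant along its height) (area = (24/2)·12.000²·sin(360°/24) = 447.24 mm²); the cube at (6, -1.5) does not reach this height (z outside [8, 12]); Merging all regions: only the r=12 cylinder at (-2.5, 7) is present, so the union is just that shape — area = 447.24 mm²; (whole slice rotated 25° about Z — lengths, areas and connectivity unchanged). Overall, the cross-section is a single solid region. Net area = 447.24 mm².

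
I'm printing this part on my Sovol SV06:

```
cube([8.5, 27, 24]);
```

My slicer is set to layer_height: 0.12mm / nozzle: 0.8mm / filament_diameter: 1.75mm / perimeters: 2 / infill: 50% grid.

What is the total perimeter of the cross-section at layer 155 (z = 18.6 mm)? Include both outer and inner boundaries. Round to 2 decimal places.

At z = 18.6 mm: the cube (footprint 8.5×27) is included at this height (perimeter 71.00 mm). Overall, the cross-section is a single solid region. Total boundary length (outer) = 71.00 mm.

71.00 mm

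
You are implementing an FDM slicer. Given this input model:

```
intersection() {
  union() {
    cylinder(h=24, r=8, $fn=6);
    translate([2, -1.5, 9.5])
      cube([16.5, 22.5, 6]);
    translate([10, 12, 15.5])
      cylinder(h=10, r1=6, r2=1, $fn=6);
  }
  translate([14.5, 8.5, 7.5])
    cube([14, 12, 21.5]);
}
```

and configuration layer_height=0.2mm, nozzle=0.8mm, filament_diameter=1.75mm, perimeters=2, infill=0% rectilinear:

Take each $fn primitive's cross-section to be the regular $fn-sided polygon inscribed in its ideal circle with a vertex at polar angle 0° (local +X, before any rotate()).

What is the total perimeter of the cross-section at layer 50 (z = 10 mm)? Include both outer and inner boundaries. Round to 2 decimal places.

At z = 10 mm: the r=8 cylinder contributes a regular 6-gon of circumradius 8 (perimeter = 2·6·8.000·sin(180°/6) = 48.00 mm); the 16.5×22.5 cube at (2, -1.5) contributes its full rectangle (perimeter 78.00 mm); the cone at (10, 12) does not reach this height (z outside [15.5, 25.5]); Combining (union): the regions partially overlap (shared area 36.06 mm²), so the edge portions inside another operand are dropped and the merged outline is re-measured after clipping — boundary = 100.71 mm; the cube at (14.5, 8.5) is present — its section is the full 14×12 rectangle (perimeter 52.00 mm); After intersecting: the 14×12 cube at (14.5, 8.5) partially overlaps the result so far; clipping to the common part keeps 48.00 mm² — boundary = 32.00 mm. Overall, the cross-section is a single solid region. Total boundary length (outer) = 32.00 mm.

32.00 mm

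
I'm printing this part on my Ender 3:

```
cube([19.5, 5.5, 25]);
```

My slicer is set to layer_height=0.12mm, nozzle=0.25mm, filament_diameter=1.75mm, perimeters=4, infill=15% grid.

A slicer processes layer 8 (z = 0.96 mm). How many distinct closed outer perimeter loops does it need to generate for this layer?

1

At z = 0.96 mm: the cube (footprint 19.5×5.5) is included at this height. The result has 1 disconnected region.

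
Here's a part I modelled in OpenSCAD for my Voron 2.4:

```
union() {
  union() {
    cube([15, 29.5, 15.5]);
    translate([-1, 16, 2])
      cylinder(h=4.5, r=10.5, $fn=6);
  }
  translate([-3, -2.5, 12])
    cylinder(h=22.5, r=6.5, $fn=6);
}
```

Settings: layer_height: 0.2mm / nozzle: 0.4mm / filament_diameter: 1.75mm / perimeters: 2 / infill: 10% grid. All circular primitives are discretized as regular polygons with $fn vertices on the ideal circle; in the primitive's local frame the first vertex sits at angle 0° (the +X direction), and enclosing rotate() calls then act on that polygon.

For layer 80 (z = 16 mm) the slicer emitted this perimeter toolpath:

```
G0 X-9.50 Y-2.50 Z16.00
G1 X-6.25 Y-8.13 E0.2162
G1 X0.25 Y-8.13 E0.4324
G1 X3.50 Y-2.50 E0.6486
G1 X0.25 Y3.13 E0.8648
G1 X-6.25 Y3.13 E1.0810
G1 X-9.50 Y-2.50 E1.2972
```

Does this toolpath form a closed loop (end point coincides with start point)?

Start point (G0): (-9.50, -2.50). End point (last G1): the path returns to the start — closed.

yes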